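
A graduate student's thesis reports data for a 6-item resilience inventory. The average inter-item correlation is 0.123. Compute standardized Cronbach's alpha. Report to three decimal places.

Standardized α = k·r̄ / (1 + (k−1)·r̄) = 6 × 0.123 / (1 + 5 × 0.123)
  = 0.7380 / 1.6150 = 0.457

standardized Cronbach's alpha = 0.457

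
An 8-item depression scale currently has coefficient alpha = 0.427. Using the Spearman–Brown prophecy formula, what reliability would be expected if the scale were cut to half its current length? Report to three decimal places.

Length factor m = 1/2
α' = m·α / (1 − (1−m)·α)
   = 1/2 × 0.427 / (1 − (1 − 1/2) × 0.427)
   = 0.2135 / 0.7865 = 0.271

predicted reliability = 0.271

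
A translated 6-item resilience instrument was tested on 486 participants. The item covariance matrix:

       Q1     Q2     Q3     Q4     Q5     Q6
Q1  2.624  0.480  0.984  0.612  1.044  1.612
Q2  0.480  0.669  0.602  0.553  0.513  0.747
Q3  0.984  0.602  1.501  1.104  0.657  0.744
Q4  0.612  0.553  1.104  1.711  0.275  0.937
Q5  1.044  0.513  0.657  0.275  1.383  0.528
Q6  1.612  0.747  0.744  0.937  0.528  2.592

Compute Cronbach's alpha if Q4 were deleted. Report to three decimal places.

α = 0.804

Remaining items: Q1, Q2, Q3, Q5, Q6 (k = 5).
Σσᵢ² = 2.624 + 0.669 + 1.501 + 1.383 + 2.592 = 8.769
total variance = 8.769 + 2 × 7.911 = 24.591
α (item deleted) = (5/4)·(1 − 8.769/24.591) = 0.804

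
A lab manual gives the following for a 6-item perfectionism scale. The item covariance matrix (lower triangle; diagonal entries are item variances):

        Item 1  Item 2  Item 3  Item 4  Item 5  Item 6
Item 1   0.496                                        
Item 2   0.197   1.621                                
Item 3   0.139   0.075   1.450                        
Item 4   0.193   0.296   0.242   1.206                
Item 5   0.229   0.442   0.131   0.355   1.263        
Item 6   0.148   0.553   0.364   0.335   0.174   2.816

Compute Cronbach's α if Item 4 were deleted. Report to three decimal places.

Cronbach's α = 0.488

Remaining items: Item 1, Item 2, Item 3, Item 5, Item 6 (k = 5).
sum of item variances = 0.496 + 1.621 + 1.450 + 1.263 + 2.816 = 7.646
σ²_T = 7.646 + 2 × 2.452 = 12.550
α (item deleted) = (5/4)·(1 − 7.646/12.550) = 0.488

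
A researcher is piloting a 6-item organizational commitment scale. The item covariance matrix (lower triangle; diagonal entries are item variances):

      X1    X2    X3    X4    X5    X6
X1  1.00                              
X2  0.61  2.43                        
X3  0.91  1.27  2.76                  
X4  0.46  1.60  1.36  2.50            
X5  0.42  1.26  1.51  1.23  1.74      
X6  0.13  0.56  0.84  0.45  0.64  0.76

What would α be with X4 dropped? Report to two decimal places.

α = 0.82

Remaining items: X1, X2, X3, X5, X6 (k = 5).
sum of item variances = 1.00 + 2.43 + 2.76 + 1.74 + 0.76 = 8.69
σ²_total = 8.69 + 2 × 8.15 = 24.99
α (item deleted) = (5/4)·(1 − 8.69/24.99) = 0.82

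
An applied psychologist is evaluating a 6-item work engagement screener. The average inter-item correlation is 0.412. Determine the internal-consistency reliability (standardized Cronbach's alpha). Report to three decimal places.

α = 0.808

Standardized α = k·r̄ / (1 + (k−1)·r̄) = 6 × 0.412 / (1 + 5 × 0.412)
  = 2.4720 / 3.0600 = 0.808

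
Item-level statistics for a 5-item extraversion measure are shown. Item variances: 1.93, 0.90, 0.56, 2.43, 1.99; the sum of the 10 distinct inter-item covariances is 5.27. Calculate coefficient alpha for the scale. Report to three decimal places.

coefficient alpha = 0.718

Σσᵢ² = 1.93 + 0.90 + 0.56 + 2.43 + 1.99 = 7.81
Sum of distinct covariances = 5.27
σ²_total = Σσᵢ² + 2·Σcov = 7.81 + 2 × 5.27 = 18.35
α = (5/4)·(1 − 7.81/18.35) = 0.718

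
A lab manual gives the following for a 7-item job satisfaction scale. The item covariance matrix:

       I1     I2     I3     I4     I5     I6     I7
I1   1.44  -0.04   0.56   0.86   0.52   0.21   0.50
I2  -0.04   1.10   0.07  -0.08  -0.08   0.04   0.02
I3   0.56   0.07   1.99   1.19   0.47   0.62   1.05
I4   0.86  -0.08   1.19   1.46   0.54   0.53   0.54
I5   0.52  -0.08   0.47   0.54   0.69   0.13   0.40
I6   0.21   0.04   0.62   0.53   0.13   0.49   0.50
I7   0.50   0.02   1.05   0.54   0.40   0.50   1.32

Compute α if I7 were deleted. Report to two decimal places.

α = 0.73

Remaining items: I1, I2, I3, I4, I5, I6 (k = 6).
Σσᵢ² = 1.44 + 1.10 + 1.99 + 1.46 + 0.69 + 0.49 = 7.17
σ²_T = 7.17 + 2 × 5.54 = 18.25
α (item deleted) = (6/5)·(1 − 7.17/18.25) = 0.73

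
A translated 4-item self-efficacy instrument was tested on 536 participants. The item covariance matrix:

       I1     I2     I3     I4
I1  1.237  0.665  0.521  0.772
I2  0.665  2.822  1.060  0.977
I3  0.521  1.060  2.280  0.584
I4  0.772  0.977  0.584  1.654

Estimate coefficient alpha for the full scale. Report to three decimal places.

Σσ²ᵢ = 1.237 + 2.822 + 2.280 + 1.654 = 7.993
Sum of off-diagonal covariances = 4.579
Var(T) = 7.993 + 2 × 4.579 = 17.151
α = (k/(k−1))·(1 − Σσ²ᵢ/Var(T)) = (4/3)·(1 − 7.993/17.151) = 0.712

α = 0.712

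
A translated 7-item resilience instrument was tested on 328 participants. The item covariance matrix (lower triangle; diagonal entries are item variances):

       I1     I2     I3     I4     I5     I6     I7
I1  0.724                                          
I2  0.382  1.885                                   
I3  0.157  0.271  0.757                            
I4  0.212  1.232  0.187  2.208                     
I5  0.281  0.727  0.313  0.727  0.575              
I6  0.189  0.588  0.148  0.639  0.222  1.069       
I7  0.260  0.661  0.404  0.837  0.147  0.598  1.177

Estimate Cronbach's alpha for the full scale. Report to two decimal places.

Cronbach's alpha = 0.80

ΣVar(i) = 0.724 + 1.885 + 0.757 + 2.208 + 0.575 + 1.069 + 1.177 = 8.395
Sum of the distinct covariances = 9.182
total variance = 8.395 + 2 × 9.182 = 26.759
α = (k/(k−1))·(1 − ΣVar(i)/total variance) = (7/6)·(1 − 8.395/26.759) = 0.80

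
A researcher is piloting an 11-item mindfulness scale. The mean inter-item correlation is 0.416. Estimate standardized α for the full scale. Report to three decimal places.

α = 0.887

Standardized α = k·r̄ / (1 + (k−1)·r̄) = 11 × 0.416 / (1 + 10 × 0.416)
  = 4.5760 / 5.1600 = 0.887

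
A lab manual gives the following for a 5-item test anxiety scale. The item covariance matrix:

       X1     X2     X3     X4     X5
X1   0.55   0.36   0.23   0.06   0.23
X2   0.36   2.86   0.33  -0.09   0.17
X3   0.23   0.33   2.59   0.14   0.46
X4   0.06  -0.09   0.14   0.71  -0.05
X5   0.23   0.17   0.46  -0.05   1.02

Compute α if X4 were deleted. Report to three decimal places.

Remaining items: X1, X2, X3, X5 (k = 4).
sum of item variances = 0.55 + 2.86 + 2.59 + 1.02 = 7.02
total variance = 7.02 + 2 × 1.78 = 10.58
α (item deleted) = (4/3)·(1 − 7.02/10.58) = 0.449

α = 0.449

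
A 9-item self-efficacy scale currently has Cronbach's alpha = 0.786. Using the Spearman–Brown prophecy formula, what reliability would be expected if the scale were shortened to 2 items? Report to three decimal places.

Length factor m = 2/9 = 0.2222
α' = m·α / (1 − (1−m)·α)
   = 2/9 × 0.786 / (1 − (1 − 2/9) × 0.786)
   = 0.1747 / 0.3887 = 0.449

predicted reliability = 0.449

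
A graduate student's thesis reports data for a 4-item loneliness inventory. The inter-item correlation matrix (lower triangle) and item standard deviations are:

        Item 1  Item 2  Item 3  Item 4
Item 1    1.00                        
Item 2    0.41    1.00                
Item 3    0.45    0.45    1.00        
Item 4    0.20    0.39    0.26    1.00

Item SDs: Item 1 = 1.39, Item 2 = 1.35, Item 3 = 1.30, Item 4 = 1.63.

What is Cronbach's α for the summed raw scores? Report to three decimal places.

Σσ²ᵢ = 1.39² + 1.35² + 1.30² + 1.63² = 8.1015
Covariances σ_ij = r_ij · s_i · s_j:
  σ(Item 1,Item 2) = 0.41 × 1.39 × 1.35 = 0.7694
  σ(Item 1,Item 3) = 0.45 × 1.39 × 1.30 = 0.8131
  σ(Item 1,Item 4) = 0.20 × 1.39 × 1.63 = 0.4531
  σ(Item 2,Item 3) = 0.45 × 1.35 × 1.30 = 0.7898
  σ(Item 2,Item 4) = 0.39 × 1.35 × 1.63 = 0.8582
  σ(Item 3,Item 4) = 0.26 × 1.30 × 1.63 = 0.5509
σ²_T = Σσ²ᵢ + 2·Σσ_ij = 8.1015 + 2 × 4.2345 = 16.5705
α = (4/3)·(1 − 8.1015/16.5705) = 0.681

α = 0.681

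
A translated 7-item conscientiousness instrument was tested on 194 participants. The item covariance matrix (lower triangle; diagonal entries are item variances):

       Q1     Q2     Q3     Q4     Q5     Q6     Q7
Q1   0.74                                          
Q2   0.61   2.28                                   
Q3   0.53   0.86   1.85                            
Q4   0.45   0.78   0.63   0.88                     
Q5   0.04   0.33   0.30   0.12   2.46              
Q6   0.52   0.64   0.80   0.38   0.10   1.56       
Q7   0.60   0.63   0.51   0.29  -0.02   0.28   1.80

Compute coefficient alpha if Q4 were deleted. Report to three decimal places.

Remaining items: Q1, Q2, Q3, Q5, Q6, Q7 (k = 6).
Σσ²ᵢ = 0.74 + 2.28 + 1.85 + 2.46 + 1.56 + 1.80 = 10.69
Var(T) = 10.69 + 2 × 6.73 = 24.15
α (item deleted) = (6/5)·(1 − 10.69/24.15) = 0.669

coefficient alpha = 0.669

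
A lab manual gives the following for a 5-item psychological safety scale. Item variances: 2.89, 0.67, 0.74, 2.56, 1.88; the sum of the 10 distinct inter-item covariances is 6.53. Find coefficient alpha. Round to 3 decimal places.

ΣVar(i) = 2.89 + 0.67 + 0.74 + 2.56 + 1.88 = 8.74
Sum of distinct covariances = 6.53
Var(T) = ΣVar(i) + 2·Σcov = 8.74 + 2 × 6.53 = 21.80
α = (5/4)·(1 − 8.74/21.80) = 0.749

coefficient alpha = 0.749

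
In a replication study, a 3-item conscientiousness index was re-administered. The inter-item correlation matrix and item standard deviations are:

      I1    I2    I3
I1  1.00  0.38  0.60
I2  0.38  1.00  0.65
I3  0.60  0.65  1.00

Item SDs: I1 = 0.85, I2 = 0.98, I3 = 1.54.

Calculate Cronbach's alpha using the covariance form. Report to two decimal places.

Σσ²ᵢ = 0.85² + 0.98² + 1.54² = 4.0545
Covariances σ_ij = r_ij · s_i · s_j:
  σ(I1,I2) = 0.38 × 0.85 × 0.98 = 0.3165
  σ(I1,I3) = 0.60 × 0.85 × 1.54 = 0.7854
  σ(I2,I3) = 0.65 × 0.98 × 1.54 = 0.9810
σ²_T = Σσ²ᵢ + 2·Σσ_ij = 4.0545 + 2 × 2.0829 = 8.2203
α = (3/2)·(1 − 4.0545/8.2203) = 0.76

α = 0.76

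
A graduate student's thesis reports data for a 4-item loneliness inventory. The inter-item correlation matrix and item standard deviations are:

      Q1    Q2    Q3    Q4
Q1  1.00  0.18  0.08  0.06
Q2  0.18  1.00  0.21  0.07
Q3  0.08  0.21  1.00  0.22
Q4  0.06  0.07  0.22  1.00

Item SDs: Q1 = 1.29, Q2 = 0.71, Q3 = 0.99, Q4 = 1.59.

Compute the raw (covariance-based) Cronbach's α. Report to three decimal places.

α = 0.338

Σσ²ᵢ = 1.29² + 0.71² + 0.99² + 1.59² = 5.6764
Covariances σ_ij = r_ij · s_i · s_j:
  σ(Q1,Q2) = 0.18 × 1.29 × 0.71 = 0.1649
  σ(Q1,Q3) = 0.08 × 1.29 × 0.99 = 0.1022
  σ(Q1,Q4) = 0.06 × 1.29 × 1.59 = 0.1231
  σ(Q2,Q3) = 0.21 × 0.71 × 0.99 = 0.1476
  σ(Q2,Q4) = 0.07 × 0.71 × 1.59 = 0.0790
  σ(Q3,Q4) = 0.22 × 0.99 × 1.59 = 0.3463
σ²_T = Σσ²ᵢ + 2·Σσ_ij = 5.6764 + 2 × 0.9631 = 7.6026
α = (4/3)·(1 − 5.6764/7.6026) = 0.338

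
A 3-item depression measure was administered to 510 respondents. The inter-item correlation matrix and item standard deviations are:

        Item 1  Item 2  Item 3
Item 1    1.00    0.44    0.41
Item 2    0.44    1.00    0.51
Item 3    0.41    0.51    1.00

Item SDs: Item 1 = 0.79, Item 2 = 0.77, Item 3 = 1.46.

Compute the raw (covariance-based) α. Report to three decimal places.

α = 0.660

Σσ²ᵢ = 0.79² + 0.77² + 1.46² = 3.3486
Covariances σ_ij = r_ij · s_i · s_j:
  σ(Item 1,Item 2) = 0.44 × 0.79 × 0.77 = 0.2677
  σ(Item 1,Item 3) = 0.41 × 0.79 × 1.46 = 0.4729
  σ(Item 2,Item 3) = 0.51 × 0.77 × 1.46 = 0.5733
σ²_T = Σσ²ᵢ + 2·Σσ_ij = 3.3486 + 2 × 1.3139 = 5.9764
α = (3/2)·(1 − 3.3486/5.9764) = 0.660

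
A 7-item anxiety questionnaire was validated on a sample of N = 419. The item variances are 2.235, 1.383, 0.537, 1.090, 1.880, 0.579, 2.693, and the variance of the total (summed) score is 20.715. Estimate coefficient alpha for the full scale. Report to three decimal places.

coefficient alpha = 0.581

Σσᵢ² = 2.235 + 1.383 + 0.537 + 1.090 + 1.880 + 0.579 + 2.693 = 10.397
α = (k/(k−1))·(1 − Σσᵢ²/σ²_T) = (7/6)·(1 − 10.397/20.715) = 0.581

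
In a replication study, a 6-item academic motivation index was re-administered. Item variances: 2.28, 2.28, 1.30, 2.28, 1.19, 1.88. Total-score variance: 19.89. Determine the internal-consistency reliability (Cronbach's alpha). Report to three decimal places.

Σσᵢ² = 2.28 + 2.28 + 1.30 + 2.28 + 1.19 + 1.88 = 11.21
α = (k/(k−1))·(1 − Σσᵢ²/σ²_T) = (6/5)·(1 − 11.21/19.89) = 0.524

α = 0.524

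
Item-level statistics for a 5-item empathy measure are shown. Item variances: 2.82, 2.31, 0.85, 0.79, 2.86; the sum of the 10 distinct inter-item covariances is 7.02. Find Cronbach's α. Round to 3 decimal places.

Cronbach's α = 0.741

ΣVar(i) = 2.82 + 2.31 + 0.85 + 0.79 + 2.86 = 9.63
Sum of distinct covariances = 7.02
total variance = ΣVar(i) + 2·Σcov = 9.63 + 2 × 7.02 = 23.67
α = (5/4)·(1 − 9.63/23.67) = 0.741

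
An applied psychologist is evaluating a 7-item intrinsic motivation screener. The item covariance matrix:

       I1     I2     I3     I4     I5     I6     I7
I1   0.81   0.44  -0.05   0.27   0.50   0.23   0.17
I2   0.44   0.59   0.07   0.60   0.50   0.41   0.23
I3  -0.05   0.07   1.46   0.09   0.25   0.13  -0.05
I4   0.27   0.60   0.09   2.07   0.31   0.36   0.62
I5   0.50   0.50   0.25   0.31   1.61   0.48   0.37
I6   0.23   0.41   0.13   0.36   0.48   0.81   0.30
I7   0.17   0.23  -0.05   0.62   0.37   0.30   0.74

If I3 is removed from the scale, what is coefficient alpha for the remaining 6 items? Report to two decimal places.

coefficient alpha = 0.76

Remaining items: I1, I2, I4, I5, I6, I7 (k = 6).
Σσᵢ² = 0.81 + 0.59 + 2.07 + 1.61 + 0.81 + 0.74 = 6.63
σ²_total = 6.63 + 2 × 5.79 = 18.21
α (item deleted) = (6/5)·(1 − 6.63/18.21) = 0.76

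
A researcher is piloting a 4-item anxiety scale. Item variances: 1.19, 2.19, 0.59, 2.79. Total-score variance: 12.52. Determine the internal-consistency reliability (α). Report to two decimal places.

α = 0.61

ΣVar(i) = 1.19 + 2.19 + 0.59 + 2.79 = 6.76
α = (k/(k−1))·(1 − ΣVar(i)/σ²_T) = (4/3)·(1 − 6.76/12.52) = 0.61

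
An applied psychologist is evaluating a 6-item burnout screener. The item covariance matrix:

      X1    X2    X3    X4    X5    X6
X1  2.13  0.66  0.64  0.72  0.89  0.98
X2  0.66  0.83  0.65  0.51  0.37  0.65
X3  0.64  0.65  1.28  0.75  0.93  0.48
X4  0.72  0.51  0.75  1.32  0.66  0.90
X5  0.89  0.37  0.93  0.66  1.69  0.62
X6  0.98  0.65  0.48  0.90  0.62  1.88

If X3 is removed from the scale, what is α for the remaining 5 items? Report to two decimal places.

α = 0.80

Remaining items: X1, X2, X4, X5, X6 (k = 5).
Σσᵢ² = 2.13 + 0.83 + 1.32 + 1.69 + 1.88 = 7.85
σ²_total = 7.85 + 2 × 6.96 = 21.77
α (item deleted) = (5/4)·(1 − 7.85/21.77) = 0.80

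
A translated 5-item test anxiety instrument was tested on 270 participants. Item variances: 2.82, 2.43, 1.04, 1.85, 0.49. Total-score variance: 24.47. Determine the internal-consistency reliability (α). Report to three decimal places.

ΣVar(i) = 2.82 + 2.43 + 1.04 + 1.85 + 0.49 = 8.63
α = (k/(k−1))·(1 − ΣVar(i)/Var(T)) = (5/4)·(1 − 8.63/24.47) = 0.809

α = 0.809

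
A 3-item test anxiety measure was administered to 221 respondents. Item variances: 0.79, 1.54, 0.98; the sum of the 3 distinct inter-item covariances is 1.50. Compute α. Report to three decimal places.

α = 0.713

Σσ²ᵢ = 0.79 + 1.54 + 0.98 = 3.31
Sum of distinct covariances = 1.50
σ²_total = Σσ²ᵢ + 2·Σcov = 3.31 + 2 × 1.50 = 6.31
α = (3/2)·(1 − 3.31/6.31) = 0.713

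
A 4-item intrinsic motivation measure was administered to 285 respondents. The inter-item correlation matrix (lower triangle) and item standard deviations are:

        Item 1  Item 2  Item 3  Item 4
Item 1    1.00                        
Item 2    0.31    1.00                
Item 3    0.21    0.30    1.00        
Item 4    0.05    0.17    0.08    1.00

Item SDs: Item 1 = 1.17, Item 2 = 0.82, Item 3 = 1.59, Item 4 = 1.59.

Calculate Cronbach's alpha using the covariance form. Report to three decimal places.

Cronbach's alpha = 0.414

Σσ²ᵢ = 1.17² + 0.82² + 1.59² + 1.59² = 7.0975
Covariances σ_ij = r_ij · s_i · s_j:
  σ(Item 1,Item 2) = 0.31 × 1.17 × 0.82 = 0.2974
  σ(Item 1,Item 3) = 0.21 × 1.17 × 1.59 = 0.3907
  σ(Item 1,Item 4) = 0.05 × 1.17 × 1.59 = 0.0930
  σ(Item 2,Item 3) = 0.30 × 0.82 × 1.59 = 0.3911
  σ(Item 2,Item 4) = 0.17 × 0.82 × 1.59 = 0.2216
  σ(Item 3,Item 4) = 0.08 × 1.59 × 1.59 = 0.2022
σ²_T = Σσ²ᵢ + 2·Σσ_ij = 7.0975 + 2 × 1.5960 = 10.2895
α = (4/3)·(1 − 7.0975/10.2895) = 0.414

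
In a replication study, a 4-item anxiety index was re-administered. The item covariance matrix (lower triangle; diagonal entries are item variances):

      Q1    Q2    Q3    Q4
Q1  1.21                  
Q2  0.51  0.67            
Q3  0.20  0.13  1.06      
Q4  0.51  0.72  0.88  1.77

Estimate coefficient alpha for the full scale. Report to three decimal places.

Σσ²ᵢ = 1.21 + 0.67 + 1.06 + 1.77 = 4.71
Sum of the distinct covariances = 2.95
σ²_total = 4.71 + 2 × 2.95 = 10.61
α = (k/(k−1))·(1 − Σσ²ᵢ/σ²_total) = (4/3)·(1 − 4.71/10.61) = 0.741

coefficient alpha = 0.741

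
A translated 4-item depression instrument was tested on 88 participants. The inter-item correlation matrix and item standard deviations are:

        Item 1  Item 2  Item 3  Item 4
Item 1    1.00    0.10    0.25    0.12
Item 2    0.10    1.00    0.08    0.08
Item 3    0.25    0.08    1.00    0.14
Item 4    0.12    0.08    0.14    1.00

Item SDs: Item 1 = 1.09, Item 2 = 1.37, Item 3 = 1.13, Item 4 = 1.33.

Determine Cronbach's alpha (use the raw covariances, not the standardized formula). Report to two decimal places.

Σσ²ᵢ = 1.09² + 1.37² + 1.13² + 1.33² = 6.1108
Covariances σ_ij = r_ij · s_i · s_j:
  σ(Item 1,Item 2) = 0.10 × 1.09 × 1.37 = 0.1493
  σ(Item 1,Item 3) = 0.25 × 1.09 × 1.13 = 0.3079
  σ(Item 1,Item 4) = 0.12 × 1.09 × 1.33 = 0.1740
  σ(Item 2,Item 3) = 0.08 × 1.37 × 1.13 = 0.1238
  σ(Item 2,Item 4) = 0.08 × 1.37 × 1.33 = 0.1458
  σ(Item 3,Item 4) = 0.14 × 1.13 × 1.33 = 0.2104
σ²_T = Σσ²ᵢ + 2·Σσ_ij = 6.1108 + 2 × 1.1112 = 8.3332
α = (4/3)·(1 − 6.1108/8.3332) = 0.36

α = 0.36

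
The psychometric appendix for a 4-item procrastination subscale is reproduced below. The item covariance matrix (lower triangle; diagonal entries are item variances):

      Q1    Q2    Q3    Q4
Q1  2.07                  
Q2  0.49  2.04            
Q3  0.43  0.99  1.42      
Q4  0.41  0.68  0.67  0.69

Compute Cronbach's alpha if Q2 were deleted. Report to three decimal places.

Remaining items: Q1, Q3, Q4 (k = 3).
ΣVar(i) = 2.07 + 1.42 + 0.69 = 4.18
Var(T) = 4.18 + 2 × 1.51 = 7.20
α (item deleted) = (3/2)·(1 − 4.18/7.20) = 0.629

Cronbach's alpha = 0.629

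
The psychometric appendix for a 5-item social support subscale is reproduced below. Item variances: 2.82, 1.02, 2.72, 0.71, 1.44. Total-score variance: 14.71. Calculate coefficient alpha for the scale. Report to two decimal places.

Σσ²ᵢ = 2.82 + 1.02 + 2.72 + 0.71 + 1.44 = 8.71
α = (k/(k−1))·(1 − Σσ²ᵢ/σ²_T) = (5/4)·(1 − 8.71/14.71) = 0.51

coefficient alpha = 0.51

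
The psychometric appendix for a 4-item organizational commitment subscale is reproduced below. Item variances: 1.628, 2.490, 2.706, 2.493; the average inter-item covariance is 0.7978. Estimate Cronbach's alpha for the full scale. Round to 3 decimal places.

α = 0.676

ΣVar(i) = 1.628 + 2.490 + 2.706 + 2.493 = 9.317
Sum of the 6 distinct covariances = 6 × 0.7978 = 4.7868
total variance = ΣVar(i) + 2·Σcov = 9.317 + 2 × 4.7868 = 18.8906
α = (4/3)·(1 − 9.317/18.8906) = 0.676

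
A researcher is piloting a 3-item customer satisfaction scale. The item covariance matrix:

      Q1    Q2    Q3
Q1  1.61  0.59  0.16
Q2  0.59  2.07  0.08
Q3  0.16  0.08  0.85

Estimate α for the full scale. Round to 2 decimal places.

α = 0.40

Σσᵢ² = 1.61 + 2.07 + 0.85 = 4.53
Sum of the distinct covariances = 0.83
total variance = 4.53 + 2 × 0.83 = 6.19
α = (k/(k−1))·(1 − Σσᵢ²/total variance) = (3/2)·(1 − 4.53/6.19) = 0.40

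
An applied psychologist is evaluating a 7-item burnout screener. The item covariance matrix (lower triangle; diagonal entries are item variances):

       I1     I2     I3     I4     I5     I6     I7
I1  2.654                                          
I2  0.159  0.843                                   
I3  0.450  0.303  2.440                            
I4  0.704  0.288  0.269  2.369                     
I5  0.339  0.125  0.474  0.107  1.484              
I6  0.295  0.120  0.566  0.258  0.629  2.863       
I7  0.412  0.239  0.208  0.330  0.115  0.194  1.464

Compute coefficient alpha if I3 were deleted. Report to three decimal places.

α = 0.510

Remaining items: I1, I2, I4, I5, I6, I7 (k = 6).
Σσᵢ² = 2.654 + 0.843 + 2.369 + 1.484 + 2.863 + 1.464 = 11.677
σ²_total = 11.677 + 2 × 4.314 = 20.305
α (item deleted) = (6/5)·(1 − 11.677/20.305) = 0.510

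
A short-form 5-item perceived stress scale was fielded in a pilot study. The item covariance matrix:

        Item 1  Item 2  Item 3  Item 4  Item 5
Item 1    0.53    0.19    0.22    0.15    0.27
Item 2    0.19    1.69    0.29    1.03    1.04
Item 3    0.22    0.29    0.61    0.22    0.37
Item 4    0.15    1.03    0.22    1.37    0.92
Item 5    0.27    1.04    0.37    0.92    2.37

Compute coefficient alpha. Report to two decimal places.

α = 0.74

sum of item variances = 0.53 + 1.69 + 0.61 + 1.37 + 2.37 = 6.57
Sum of the distinct covariances = 4.70
Var(T) = 6.57 + 2 × 4.70 = 15.97
α = (k/(k−1))·(1 − sum of item variances/Var(T)) = (5/4)·(1 − 6.57/15.97) = 0.74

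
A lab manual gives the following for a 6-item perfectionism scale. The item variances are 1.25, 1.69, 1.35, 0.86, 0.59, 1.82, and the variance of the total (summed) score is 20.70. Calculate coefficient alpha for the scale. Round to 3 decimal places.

α = 0.762

Σσᵢ² = 1.25 + 1.69 + 1.35 + 0.86 + 0.59 + 1.82 = 7.56
α = (k/(k−1))·(1 − Σσᵢ²/Var(T)) = (6/5)·(1 − 7.56/20.70) = 0.762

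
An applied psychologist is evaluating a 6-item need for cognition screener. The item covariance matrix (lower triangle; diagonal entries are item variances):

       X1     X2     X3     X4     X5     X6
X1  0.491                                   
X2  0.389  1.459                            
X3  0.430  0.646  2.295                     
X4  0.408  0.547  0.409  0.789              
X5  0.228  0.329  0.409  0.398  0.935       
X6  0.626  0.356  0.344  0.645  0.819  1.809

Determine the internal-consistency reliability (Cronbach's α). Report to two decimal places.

Σσ²ᵢ = 0.491 + 1.459 + 2.295 + 0.789 + 0.935 + 1.809 = 7.778
Sum of off-diagonal covariances = 6.983
total variance = 7.778 + 2 × 6.983 = 21.744
α = (k/(k−1))·(1 − Σσ²ᵢ/total variance) = (6/5)·(1 − 7.778/21.744) = 0.77

α = 0.77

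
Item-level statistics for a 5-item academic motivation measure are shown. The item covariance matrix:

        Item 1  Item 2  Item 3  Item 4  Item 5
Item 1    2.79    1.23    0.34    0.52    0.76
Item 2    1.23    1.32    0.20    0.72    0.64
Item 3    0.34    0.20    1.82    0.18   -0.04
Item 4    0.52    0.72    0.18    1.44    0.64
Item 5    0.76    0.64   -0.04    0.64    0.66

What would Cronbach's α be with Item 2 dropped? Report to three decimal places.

α = 0.556

Remaining items: Item 1, Item 3, Item 4, Item 5 (k = 4).
Σσᵢ² = 2.79 + 1.82 + 1.44 + 0.66 = 6.71
σ²_total = 6.71 + 2 × 2.40 = 11.51
α (item deleted) = (4/3)·(1 − 6.71/11.51) = 0.556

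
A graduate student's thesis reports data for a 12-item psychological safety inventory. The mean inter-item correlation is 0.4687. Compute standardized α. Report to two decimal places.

α = 0.91

Standardized α = k·r̄ / (1 + (k−1)·r̄) = 12 × 0.4687 / (1 + 11 × 0.4687)
  = 5.6244 / 6.1557 = 0.91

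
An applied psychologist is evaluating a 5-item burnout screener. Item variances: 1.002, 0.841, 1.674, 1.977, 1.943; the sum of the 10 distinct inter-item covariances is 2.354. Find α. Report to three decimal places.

α = 0.485

ΣVar(i) = 1.002 + 0.841 + 1.674 + 1.977 + 1.943 = 7.437
Sum of distinct covariances = 2.354
σ²_total = ΣVar(i) + 2·Σcov = 7.437 + 2 × 2.354 = 12.145
α = (5/4)·(1 − 7.437/12.145) = 0.485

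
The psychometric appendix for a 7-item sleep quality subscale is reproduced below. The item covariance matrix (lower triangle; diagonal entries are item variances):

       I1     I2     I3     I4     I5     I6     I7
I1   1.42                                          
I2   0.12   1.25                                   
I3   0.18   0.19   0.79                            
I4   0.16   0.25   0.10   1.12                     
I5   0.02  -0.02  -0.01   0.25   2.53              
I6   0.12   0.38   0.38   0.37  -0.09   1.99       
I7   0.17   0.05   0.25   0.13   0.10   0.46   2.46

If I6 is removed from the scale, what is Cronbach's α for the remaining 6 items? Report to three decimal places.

Remaining items: I1, I2, I3, I4, I5, I7 (k = 6).
Σσ²ᵢ = 1.42 + 1.25 + 0.79 + 1.12 + 2.53 + 2.46 = 9.57
σ²_T = 9.57 + 2 × 1.94 = 13.45
α (item deleted) = (6/5)·(1 − 9.57/13.45) = 0.346

α = 0.346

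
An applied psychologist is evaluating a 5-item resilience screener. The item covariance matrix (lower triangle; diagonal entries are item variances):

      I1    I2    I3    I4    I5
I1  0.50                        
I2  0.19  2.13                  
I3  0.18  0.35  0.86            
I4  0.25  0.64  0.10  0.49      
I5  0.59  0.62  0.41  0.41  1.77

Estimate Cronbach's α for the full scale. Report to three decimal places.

Cronbach's α = 0.707

ΣVar(i) = 0.50 + 2.13 + 0.86 + 0.49 + 1.77 = 5.75
Sum of the distinct covariances = 3.74
σ²_T = 5.75 + 2 × 3.74 = 13.23
α = (k/(k−1))·(1 − ΣVar(i)/σ²_T) = (5/4)·(1 − 5.75/13.23) = 0.707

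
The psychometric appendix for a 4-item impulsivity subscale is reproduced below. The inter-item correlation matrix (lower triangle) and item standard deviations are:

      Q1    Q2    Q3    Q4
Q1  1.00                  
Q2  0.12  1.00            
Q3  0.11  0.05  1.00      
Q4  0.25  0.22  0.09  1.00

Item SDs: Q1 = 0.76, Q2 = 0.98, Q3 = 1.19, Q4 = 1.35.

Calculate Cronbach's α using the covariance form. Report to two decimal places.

Σσ²ᵢ = 0.76² + 0.98² + 1.19² + 1.35² = 4.7766
Covariances σ_ij = r_ij · s_i · s_j:
  σ(Q1,Q2) = 0.12 × 0.76 × 0.98 = 0.0894
  σ(Q1,Q3) = 0.11 × 0.76 × 1.19 = 0.0995
  σ(Q1,Q4) = 0.25 × 0.76 × 1.35 = 0.2565
  σ(Q2,Q3) = 0.05 × 0.98 × 1.19 = 0.0583
  σ(Q2,Q4) = 0.22 × 0.98 × 1.35 = 0.2911
  σ(Q3,Q4) = 0.09 × 1.19 × 1.35 = 0.1446
σ²_T = Σσ²ᵢ + 2·Σσ_ij = 4.7766 + 2 × 0.9394 = 6.6554
α = (4/3)·(1 − 4.7766/6.6554) = 0.38

α = 0.38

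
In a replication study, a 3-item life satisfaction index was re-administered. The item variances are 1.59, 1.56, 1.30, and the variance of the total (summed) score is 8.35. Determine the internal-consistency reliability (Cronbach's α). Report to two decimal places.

sum of item variances = 1.59 + 1.56 + 1.30 = 4.45
α = (k/(k−1))·(1 − sum of item variances/σ²_total) = (3/2)·(1 − 4.45/8.35) = 0.70

α = 0.70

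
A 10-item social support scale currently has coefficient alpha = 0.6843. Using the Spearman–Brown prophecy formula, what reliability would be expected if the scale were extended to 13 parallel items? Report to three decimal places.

Length factor m = 13/10 = 1.3000
α' = m·α / (1 + (m−1)·α)
   = 13/10 × 0.6843 / (1 + (13/10 − 1) × 0.6843)
   = 0.8896 / 1.2053 = 0.738

predicted reliability = 0.738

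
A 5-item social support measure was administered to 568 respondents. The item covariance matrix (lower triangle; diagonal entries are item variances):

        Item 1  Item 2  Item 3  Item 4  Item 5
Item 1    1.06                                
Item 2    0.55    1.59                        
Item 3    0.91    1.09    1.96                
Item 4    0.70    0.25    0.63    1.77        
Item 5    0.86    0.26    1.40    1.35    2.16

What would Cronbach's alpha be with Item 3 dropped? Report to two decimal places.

Remaining items: Item 1, Item 2, Item 4, Item 5 (k = 4).
sum of item variances = 1.06 + 1.59 + 1.77 + 2.16 = 6.58
σ²_T = 6.58 + 2 × 3.97 = 14.52
α (item deleted) = (4/3)·(1 − 6.58/14.52) = 0.73

α = 0.73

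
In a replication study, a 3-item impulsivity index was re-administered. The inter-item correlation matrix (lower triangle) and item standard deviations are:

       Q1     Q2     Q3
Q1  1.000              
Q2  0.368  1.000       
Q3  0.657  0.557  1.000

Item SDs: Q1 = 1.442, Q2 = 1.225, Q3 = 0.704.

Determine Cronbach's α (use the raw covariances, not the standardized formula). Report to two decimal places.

Σσ²ᵢ = 1.442² + 1.225² + 0.704² = 4.0756
Covariances σ_ij = r_ij · s_i · s_j:
  σ(Q1,Q2) = 0.368 × 1.442 × 1.225 = 0.6501
  σ(Q1,Q3) = 0.657 × 1.442 × 0.704 = 0.6670
  σ(Q2,Q3) = 0.557 × 1.225 × 0.704 = 0.4804
σ²_T = Σσ²ᵢ + 2·Σσ_ij = 4.0756 + 2 × 1.7975 = 7.6706
α = (3/2)·(1 − 4.0756/7.6706) = 0.70

α = 0.70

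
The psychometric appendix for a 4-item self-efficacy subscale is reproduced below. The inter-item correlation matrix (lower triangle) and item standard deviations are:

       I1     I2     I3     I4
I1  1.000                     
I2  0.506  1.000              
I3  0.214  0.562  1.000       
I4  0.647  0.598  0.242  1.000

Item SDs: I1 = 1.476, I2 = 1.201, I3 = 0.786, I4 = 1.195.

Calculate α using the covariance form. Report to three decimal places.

Σσ²ᵢ = 1.476² + 1.201² + 0.786² + 1.195² = 5.6668
Covariances σ_ij = r_ij · s_i · s_j:
  σ(I1,I2) = 0.506 × 1.476 × 1.201 = 0.8970
  σ(I1,I3) = 0.214 × 1.476 × 0.786 = 0.2483
  σ(I1,I4) = 0.647 × 1.476 × 1.195 = 1.1412
  σ(I2,I3) = 0.562 × 1.201 × 0.786 = 0.5305
  σ(I2,I4) = 0.598 × 1.201 × 1.195 = 0.8582
  σ(I3,I4) = 0.242 × 0.786 × 1.195 = 0.2273
σ²_T = Σσ²ᵢ + 2·Σσ_ij = 5.6668 + 2 × 3.9025 = 13.4718
α = (4/3)·(1 − 5.6668/13.4718) = 0.772

α = 0.772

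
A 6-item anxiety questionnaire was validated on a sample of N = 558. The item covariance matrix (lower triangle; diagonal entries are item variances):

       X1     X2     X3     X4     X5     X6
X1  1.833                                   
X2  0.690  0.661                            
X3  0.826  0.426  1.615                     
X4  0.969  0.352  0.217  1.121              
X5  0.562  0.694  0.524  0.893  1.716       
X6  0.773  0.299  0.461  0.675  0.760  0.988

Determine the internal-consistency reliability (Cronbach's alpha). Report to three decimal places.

α = 0.836

ΣVar(i) = 1.833 + 0.661 + 1.615 + 1.121 + 1.716 + 0.988 = 7.934
Sum of off-diagonal covariances = 9.121
total variance = 7.934 + 2 × 9.121 = 26.176
α = (k/(k−1))·(1 − ΣVar(i)/total variance) = (6/5)·(1 − 7.934/26.176) = 0.836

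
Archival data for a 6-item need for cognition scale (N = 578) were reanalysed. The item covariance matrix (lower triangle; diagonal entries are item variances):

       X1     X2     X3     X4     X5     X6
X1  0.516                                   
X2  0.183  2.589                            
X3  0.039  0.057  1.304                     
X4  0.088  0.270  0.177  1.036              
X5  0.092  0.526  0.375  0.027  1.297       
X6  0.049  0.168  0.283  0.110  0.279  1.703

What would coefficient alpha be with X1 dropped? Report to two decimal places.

Remaining items: X2, X3, X4, X5, X6 (k = 5).
ΣVar(i) = 2.589 + 1.304 + 1.036 + 1.297 + 1.703 = 7.929
σ²_T = 7.929 + 2 × 2.272 = 12.473
α (item deleted) = (5/4)·(1 − 7.929/12.473) = 0.46

coefficient alpha = 0.46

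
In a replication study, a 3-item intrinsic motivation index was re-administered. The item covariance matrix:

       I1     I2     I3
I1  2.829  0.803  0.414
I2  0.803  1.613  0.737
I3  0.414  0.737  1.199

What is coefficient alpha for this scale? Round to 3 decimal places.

coefficient alpha = 0.614

Σσᵢ² = 2.829 + 1.613 + 1.199 = 5.641
Σ_{i<j} σ_ij = 1.954
Var(T) = 5.641 + 2 × 1.954 = 9.549
α = (k/(k−1))·(1 − Σσᵢ²/Var(T)) = (3/2)·(1 − 5.641/9.549) = 0.614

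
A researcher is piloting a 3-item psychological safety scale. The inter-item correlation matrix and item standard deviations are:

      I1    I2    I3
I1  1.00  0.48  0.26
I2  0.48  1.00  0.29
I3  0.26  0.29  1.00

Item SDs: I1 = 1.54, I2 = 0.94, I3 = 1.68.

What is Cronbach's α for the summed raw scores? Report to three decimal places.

Σσ²ᵢ = 1.54² + 0.94² + 1.68² = 6.0776
Covariances σ_ij = r_ij · s_i · s_j:
  σ(I1,I2) = 0.48 × 1.54 × 0.94 = 0.6948
  σ(I1,I3) = 0.26 × 1.54 × 1.68 = 0.6727
  σ(I2,I3) = 0.29 × 0.94 × 1.68 = 0.4580
σ²_T = Σσ²ᵢ + 2·Σσ_ij = 6.0776 + 2 × 1.8255 = 9.7286
α = (3/2)·(1 − 6.0776/9.7286) = 0.563

α = 0.563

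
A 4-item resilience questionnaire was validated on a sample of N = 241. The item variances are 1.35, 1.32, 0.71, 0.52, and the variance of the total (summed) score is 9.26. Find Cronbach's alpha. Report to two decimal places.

ΣVar(i) = 1.35 + 1.32 + 0.71 + 0.52 = 3.90
α = (k/(k−1))·(1 − ΣVar(i)/σ²_total) = (4/3)·(1 − 3.90/9.26) = 0.77

α = 0.77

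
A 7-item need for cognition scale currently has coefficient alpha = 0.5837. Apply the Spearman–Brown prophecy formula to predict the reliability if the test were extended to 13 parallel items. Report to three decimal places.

predicted reliability = 0.723

Length factor m = 13/7 = 1.8571
α' = m·α / (1 + (m−1)·α)
   = 13/7 × 0.5837 / (1 + (13/7 − 1) × 0.5837)
   = 1.0840 / 1.5003 = 0.723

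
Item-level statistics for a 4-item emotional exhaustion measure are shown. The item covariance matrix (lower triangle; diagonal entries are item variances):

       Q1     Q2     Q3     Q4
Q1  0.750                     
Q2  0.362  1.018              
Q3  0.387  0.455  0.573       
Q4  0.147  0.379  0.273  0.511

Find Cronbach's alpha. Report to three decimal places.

α = 0.779

Σσᵢ² = 0.750 + 1.018 + 0.573 + 0.511 = 2.852
Sum of the distinct covariances = 2.003
Var(T) = 2.852 + 2 × 2.003 = 6.858
α = (k/(k−1))·(1 − Σσᵢ²/Var(T)) = (4/3)·(1 − 2.852/6.858) = 0.779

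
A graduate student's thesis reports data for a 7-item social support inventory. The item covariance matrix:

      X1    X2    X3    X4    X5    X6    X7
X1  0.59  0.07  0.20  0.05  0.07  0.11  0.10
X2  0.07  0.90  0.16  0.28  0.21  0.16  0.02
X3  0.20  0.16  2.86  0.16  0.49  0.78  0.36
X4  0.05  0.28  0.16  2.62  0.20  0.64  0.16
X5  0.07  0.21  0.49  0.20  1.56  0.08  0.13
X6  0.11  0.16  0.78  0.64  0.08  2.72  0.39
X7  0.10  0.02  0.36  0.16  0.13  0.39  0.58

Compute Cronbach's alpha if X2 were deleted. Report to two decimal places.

Remaining items: X1, X3, X4, X5, X6, X7 (k = 6).
sum of item variances = 0.59 + 2.86 + 2.62 + 1.56 + 2.72 + 0.58 = 10.93
Var(T) = 10.93 + 2 × 3.92 = 18.77
α (item deleted) = (6/5)·(1 − 10.93/18.77) = 0.50

α = 0.50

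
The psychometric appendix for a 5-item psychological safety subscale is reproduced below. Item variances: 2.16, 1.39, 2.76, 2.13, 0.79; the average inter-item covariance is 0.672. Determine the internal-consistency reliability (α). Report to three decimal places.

α = 0.741

Σσᵢ² = 2.16 + 1.39 + 2.76 + 2.13 + 0.79 = 9.23
Sum of the 10 distinct covariances = 10 × 0.672 = 6.720
total variance = Σσᵢ² + 2·Σcov = 9.23 + 2 × 6.720 = 22.670
α = (5/4)·(1 − 9.23/22.670) = 0.741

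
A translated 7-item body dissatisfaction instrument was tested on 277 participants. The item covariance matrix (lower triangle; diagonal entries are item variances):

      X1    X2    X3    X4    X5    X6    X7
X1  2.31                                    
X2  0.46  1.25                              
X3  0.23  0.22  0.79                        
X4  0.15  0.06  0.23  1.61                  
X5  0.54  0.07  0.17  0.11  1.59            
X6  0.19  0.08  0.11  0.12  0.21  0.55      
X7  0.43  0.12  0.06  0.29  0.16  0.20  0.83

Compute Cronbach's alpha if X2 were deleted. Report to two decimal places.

Remaining items: X1, X3, X4, X5, X6, X7 (k = 6).
sum of item variances = 2.31 + 0.79 + 1.61 + 1.59 + 0.55 + 0.83 = 7.68
σ²_total = 7.68 + 2 × 3.20 = 14.08
α (item deleted) = (6/5)·(1 − 7.68/14.08) = 0.55

Cronbach's alpha = 0.55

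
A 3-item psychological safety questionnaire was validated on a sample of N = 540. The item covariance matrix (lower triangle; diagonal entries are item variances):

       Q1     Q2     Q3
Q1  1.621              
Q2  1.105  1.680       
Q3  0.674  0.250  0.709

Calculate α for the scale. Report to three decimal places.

α = 0.754

Σσ²ᵢ = 1.621 + 1.680 + 0.709 = 4.010
Σ_{i<j} σ_ij = 2.029
σ²_total = 4.010 + 2 × 2.029 = 8.068
α = (k/(k−1))·(1 − Σσ²ᵢ/σ²_total) = (3/2)·(1 − 4.010/8.068) = 0.754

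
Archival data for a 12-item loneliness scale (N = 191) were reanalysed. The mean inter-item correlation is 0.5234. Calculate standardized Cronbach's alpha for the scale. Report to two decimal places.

Standardized α = k·r̄ / (1 + (k−1)·r̄) = 12 × 0.5234 / (1 + 11 × 0.5234)
  = 6.2808 / 6.7574 = 0.93

α = 0.93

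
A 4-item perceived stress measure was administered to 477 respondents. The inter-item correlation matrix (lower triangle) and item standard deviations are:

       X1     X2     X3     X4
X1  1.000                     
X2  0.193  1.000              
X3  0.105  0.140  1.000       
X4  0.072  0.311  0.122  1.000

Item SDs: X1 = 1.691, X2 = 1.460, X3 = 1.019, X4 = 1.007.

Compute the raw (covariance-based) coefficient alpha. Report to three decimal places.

α = 0.411

Σσ²ᵢ = 1.691² + 1.460² + 1.019² + 1.007² = 7.0435
Covariances σ_ij = r_ij · s_i · s_j:
  σ(X1,X2) = 0.193 × 1.691 × 1.460 = 0.4765
  σ(X1,X3) = 0.105 × 1.691 × 1.019 = 0.1809
  σ(X1,X4) = 0.072 × 1.691 × 1.007 = 0.1226
  σ(X2,X3) = 0.140 × 1.460 × 1.019 = 0.2083
  σ(X2,X4) = 0.311 × 1.460 × 1.007 = 0.4572
  σ(X3,X4) = 0.122 × 1.019 × 1.007 = 0.1252
σ²_T = Σσ²ᵢ + 2·Σσ_ij = 7.0435 + 2 × 1.5707 = 10.1849
α = (4/3)·(1 − 7.0435/10.1849) = 0.411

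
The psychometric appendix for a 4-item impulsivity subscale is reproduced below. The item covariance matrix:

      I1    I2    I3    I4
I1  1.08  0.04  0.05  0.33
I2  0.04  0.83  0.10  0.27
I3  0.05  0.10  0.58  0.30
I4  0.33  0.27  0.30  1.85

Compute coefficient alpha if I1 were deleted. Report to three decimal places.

Remaining items: I2, I3, I4 (k = 3).
ΣVar(i) = 0.83 + 0.58 + 1.85 = 3.26
σ²_T = 3.26 + 2 × 0.67 = 4.60
α (item deleted) = (3/2)·(1 − 3.26/4.60) = 0.437

coefficient alpha = 0.437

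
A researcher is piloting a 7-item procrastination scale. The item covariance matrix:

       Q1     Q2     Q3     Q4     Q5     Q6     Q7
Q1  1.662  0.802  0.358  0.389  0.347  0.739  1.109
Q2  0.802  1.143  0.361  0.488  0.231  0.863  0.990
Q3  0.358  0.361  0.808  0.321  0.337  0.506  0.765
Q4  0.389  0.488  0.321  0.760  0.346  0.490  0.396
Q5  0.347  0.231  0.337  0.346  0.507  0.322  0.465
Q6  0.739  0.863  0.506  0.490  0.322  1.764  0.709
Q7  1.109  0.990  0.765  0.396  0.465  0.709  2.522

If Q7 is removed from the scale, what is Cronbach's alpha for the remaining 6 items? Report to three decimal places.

Cronbach's alpha = 0.810

Remaining items: Q1, Q2, Q3, Q4, Q5, Q6 (k = 6).
sum of item variances = 1.662 + 1.143 + 0.808 + 0.760 + 0.507 + 1.764 = 6.644
Var(T) = 6.644 + 2 × 6.900 = 20.444
α (item deleted) = (6/5)·(1 − 6.644/20.444) = 0.810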